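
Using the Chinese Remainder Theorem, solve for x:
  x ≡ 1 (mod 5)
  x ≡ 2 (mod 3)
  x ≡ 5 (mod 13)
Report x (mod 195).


Moduli 5, 3, 13 are pairwise coprime; by CRT there is a unique solution modulo M = 5 · 3 · 13 = 195.
Solve pairwise, accumulating the modulus:
  Start with x ≡ 1 (mod 5).
  Combine with x ≡ 2 (mod 3): since gcd(5, 3) = 1, we get a unique residue mod 15.
    Write x = 1 + 5·t and substitute into x ≡ 2 (mod 3): 5·t ≡ 2 − 1 = 1 (mod 3).
    Reduce coefficients mod 3: 2·t ≡ 1 (mod 3).
    The inverse of 2 mod 3 is 2 (since 2·2 = 4 = 1·3 + 1), so t ≡ 2·1 = 2 ≡ 2 (mod 3).
    Then x = 1 + 5·2 = 11, valid modulo lcm(5, 3) = 15: x ≡ 11 (mod 15).
  Combine with x ≡ 5 (mod 13): since gcd(15, 13) = 1, we get a unique residue mod 195.
    Write x = 11 + 15·t and substitute into x ≡ 5 (mod 13): 15·t ≡ 5 − 11 = -6 (mod 13).
    Reduce coefficients mod 13: 2·t ≡ 7 (mod 13).
    The inverse of 2 mod 13 is 7 (since 2·7 = 14 = 1·13 + 1), so t ≡ 7·7 = 49 ≡ 10 (mod 13).
    Then x = 11 + 15·10 = 161, valid modulo lcm(15, 13) = 195: x ≡ 161 (mod 195).
Verify: 161 mod 5 = 1 ✓, 161 mod 3 = 2 ✓, 161 mod 13 = 5 ✓.

x ≡ 161 (mod 195).


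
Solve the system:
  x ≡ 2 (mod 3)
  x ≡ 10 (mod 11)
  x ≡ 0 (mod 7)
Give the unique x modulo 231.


Moduli 3, 11, 7 are pairwise coprime; by CRT there is a unique solution modulo M = 3 · 11 · 7 = 231.
Solve pairwise, accumulating the modulus:
  Start with x ≡ 2 (mod 3).
  Combine with x ≡ 10 (mod 11): since gcd(3, 11) = 1, we get a unique residue mod 33.
    Write x = 2 + 3·t and substitute into x ≡ 10 (mod 11): 3·t ≡ 10 − 2 = 8 (mod 11).
    The inverse of 3 mod 11 is 4 (since 3·4 = 12 = 1·11 + 1), so t ≡ 4·8 = 32 ≡ 10 (mod 11).
    Then x = 2 + 3·10 = 32, valid modulo lcm(3, 11) = 33: x ≡ 32 (mod 33).
  Combine with x ≡ 0 (mod 7): since gcd(33, 7) = 1, we get a unique residue mod 231.
    Write x = 32 + 33·t and substitute into x ≡ 0 (mod 7): 33·t ≡ 0 − 32 = -32 (mod 7).
    Reduce coefficients mod 7: 5·t ≡ 3 (mod 7).
    The inverse of 5 mod 7 is 3 (since 5·3 = 15 = 2·7 + 1), so t ≡ 3·3 = 9 ≡ 2 (mod 7).
    Then x = 32 + 33·2 = 98, valid modulo lcm(33, 7) = 231: x ≡ 98 (mod 231).
Verify: 98 mod 3 = 2 ✓, 98 mod 11 = 10 ✓, 98 mod 7 = 0 ✓.

x ≡ 98 (mod 231).


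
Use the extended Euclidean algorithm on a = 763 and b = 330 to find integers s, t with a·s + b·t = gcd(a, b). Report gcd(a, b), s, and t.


Euclidean algorithm on (763, 330) — divide until remainder is 0:
  763 = 2 · 330 + 103
  330 = 3 · 103 + 21
  103 = 4 · 21 + 19
  21 = 1 · 19 + 2
  19 = 9 · 2 + 1
  2 = 2 · 1 + 0
gcd(763, 330) = 1.
Track Bezout coefficients alongside the remainders: start with r₀ = 763 = a·1 + b·0 (s = 1, t = 0) and r₁ = 330 = a·0 + b·1 (s = 0, t = 1); each new remainder r_{k+1} = r_{k-1} − q_k·r_k inherits s_{k+1} = s_{k-1} − q_k·s_k, t_{k+1} = t_{k-1} − q_k·t_k, so r_k = a·s_k + b·t_k at every step:
  q = 2: r = 103, s = 1 − 2·0 = 1, t = 0 − 2·1 = -2  (check: 763·1 + 330·(-2) = 103)
  q = 3: r = 21, s = 0 − 3·1 = -3, t = 1 − 3·(-2) = 7  (check: 763·(-3) + 330·7 = 21)
  q = 4: r = 19, s = 1 − 4·(-3) = 13, t = -2 − 4·7 = -30  (check: 763·13 + 330·(-30) = 19)
  q = 1: r = 2, s = -3 − 1·13 = -16, t = 7 − 1·(-30) = 37  (check: 763·(-16) + 330·37 = 2)
  q = 9: r = 1, s = 13 − 9·(-16) = 157, t = -30 − 9·37 = -363  (check: 763·157 + 330·(-363) = 1)
The row with r = 1 (the gcd) gives the Bezout coefficients s = 157, t = -363.
Result: 763 · (157) + 330 · (-363) = 1.

gcd(763, 330) = 1; s = 157, t = -363 (check: 763·157 + 330·(-363) = 1).


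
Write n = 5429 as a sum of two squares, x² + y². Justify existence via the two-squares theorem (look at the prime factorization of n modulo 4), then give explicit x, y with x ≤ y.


Step 1: Factor n = 5429 = 61 · 89.
Step 2: Check the mod-4 condition on each prime factor: 61 ≡ 1 (mod 4), exponent 1; 89 ≡ 1 (mod 4), exponent 1.
All primes ≡ 3 (mod 4) appear to even exponent (or don't appear), so by the two-squares theorem n IS expressible as a sum of two squares.
Step 3: Build a representation. Here n = 61 · 89 is a product of primes ≡ 1 (mod 4). Each prime p ≡ 1 (mod 4) is itself a sum of two squares; find a² by testing p − a² for a perfect square:
  61: 61 − 1² = 60, 61 − 2² = 57, 61 − 3² = 52, 61 − 4² = 45, 61 − 5² = 36 = 6² ⇒ 61 = 5² + 6².
  89: 89 − 1² = 88, 89 − 2² = 85, 89 − 3² = 80, 89 − 4² = 73, 89 − 5² = 64 = 8² ⇒ 89 = 5² + 8².
  Combine using the Brahmagupta–Fibonacci identity (a² + b²)(c² + d²) = (ac − bd)² + (ad + bc)² = (ac + bd)² + (ad − bc)²:
  61 · 89 = 5429: from (5² + 6²)(5² + 8²), take (5·5 − 6·8, 5·8 + 6·5) = (25 − 48, 40 + 30) = (-23, 70); dropping signs (only squares matter) gives (23, 70); check 23² + 70² = 529 + 4900 = 5429 ✓.
Step 4: Order so x ≤ y and verify: 23² + 70² = 529 + 4900 = 5429 = n. ✓

n = 5429 = 23² + 70² (one valid representation with x ≤ y).


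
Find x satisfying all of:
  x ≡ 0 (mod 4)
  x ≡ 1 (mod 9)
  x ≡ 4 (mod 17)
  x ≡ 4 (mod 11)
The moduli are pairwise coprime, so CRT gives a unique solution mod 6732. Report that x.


Product of moduli M = 4 · 9 · 17 · 11 = 6732.
Merge one congruence at a time:
  Start: x ≡ 0 (mod 4).
  Combine with x ≡ 1 (mod 9); new modulus lcm = 36.
    Write x = 0 + 4·t and substitute into x ≡ 1 (mod 9): 4·t ≡ 1 − 0 = 1 (mod 9).
    The inverse of 4 mod 9 is 7 (since 4·7 = 28 = 3·9 + 1), so t ≡ 7·1 = 7 ≡ 7 (mod 9).
    Then x = 0 + 4·7 = 28, valid modulo lcm(4, 9) = 36: x ≡ 28 (mod 36).
  Combine with x ≡ 4 (mod 17); new modulus lcm = 612.
    Write x = 28 + 36·t and substitute into x ≡ 4 (mod 17): 36·t ≡ 4 − 28 = -24 (mod 17).
    Reduce coefficients mod 17: 2·t ≡ 10 (mod 17).
    The inverse of 2 mod 17 is 9 (since 2·9 = 18 = 1·17 + 1), so t ≡ 9·10 = 90 ≡ 5 (mod 17).
    Then x = 28 + 36·5 = 208, valid modulo lcm(36, 17) = 612: x ≡ 208 (mod 612).
  Combine with x ≡ 4 (mod 11); new modulus lcm = 6732.
    Write x = 208 + 612·t and substitute into x ≡ 4 (mod 11): 612·t ≡ 4 − 208 = -204 (mod 11).
    Reduce coefficients mod 11: 7·t ≡ 5 (mod 11).
    The inverse of 7 mod 11 is 8 (since 7·8 = 56 = 5·11 + 1), so t ≡ 8·5 = 40 ≡ 7 (mod 11).
    Then x = 208 + 612·7 = 4492, valid modulo lcm(612, 11) = 6732: x ≡ 4492 (mod 6732).
Verify against each original: 4492 mod 4 = 0, 4492 mod 9 = 1, 4492 mod 17 = 4, 4492 mod 11 = 4.

x ≡ 4492 (mod 6732).


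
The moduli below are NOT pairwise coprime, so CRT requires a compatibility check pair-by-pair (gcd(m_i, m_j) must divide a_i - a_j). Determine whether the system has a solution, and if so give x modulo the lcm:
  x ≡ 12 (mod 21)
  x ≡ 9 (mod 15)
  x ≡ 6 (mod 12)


Moduli 21, 15, 12 are not pairwise coprime, so CRT works modulo lcm(m_i) when all pairwise compatibility conditions hold.
Pairwise compatibility: gcd(m_i, m_j) must divide a_i - a_j for every pair.
Merge one congruence at a time:
  Start: x ≡ 12 (mod 21).
  Combine with x ≡ 9 (mod 15): gcd(21, 15) = 3; 9 - 12 = -3, which IS divisible by 3, so compatible.
    Write x = 12 + 21·t and substitute into x ≡ 9 (mod 15): 21·t ≡ 9 − 12 = -3 (mod 15).
    Divide the congruence (and modulus) by g = 3: 7·t ≡ -1 (mod 5).
    Reduce coefficients mod 5: 2·t ≡ 4 (mod 5).
    The inverse of 2 mod 5 is 3 (since 2·3 = 6 = 1·5 + 1), so t ≡ 3·4 = 12 ≡ 2 (mod 5).
    Then x = 12 + 21·2 = 54, valid modulo lcm(21, 15) = 105: x ≡ 54 (mod 105).
  Combine with x ≡ 6 (mod 12): gcd(105, 12) = 3; 6 - 54 = -48, which IS divisible by 3, so compatible.
    Write x = 54 + 105·t and substitute into x ≡ 6 (mod 12): 105·t ≡ 6 − 54 = -48 (mod 12).
    Divide the congruence (and modulus) by g = 3: 35·t ≡ -16 (mod 4).
    Reduce coefficients mod 4: 3·t ≡ 0 (mod 4).
    The inverse of 3 mod 4 is 3 (since 3·3 = 9 = 2·4 + 1), so t ≡ 3·0 = 0 ≡ 0 (mod 4).
    Then x = 54 + 105·0 = 54, valid modulo lcm(105, 12) = 420: x ≡ 54 (mod 420).
Verify: 54 mod 21 = 12, 54 mod 15 = 9, 54 mod 12 = 6.

x ≡ 54 (mod 420).


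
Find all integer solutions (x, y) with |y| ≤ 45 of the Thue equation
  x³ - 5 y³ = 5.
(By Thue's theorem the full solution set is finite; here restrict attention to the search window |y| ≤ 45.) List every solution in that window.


The equation is x³ - 5y³ = 5. For fixed y, x³ = 5·y³ + 5, so a solution requires the RHS to be a perfect cube.
Strategy: iterate y from -45 to 45, compute RHS = 5·y³ + 5, and check whether it is a (positive or negative) perfect cube.
Check small values of y:
  y = 0: RHS = 5 is not a perfect cube.
  y = 1: RHS = 10 is not a perfect cube.
  y = -1: RHS = 0 = (0)³ ⇒ x = 0 works.
  y = 2: RHS = 45 is not a perfect cube.
  y = -2: RHS = -35 is not a perfect cube.
  y = 3: RHS = 140 is not a perfect cube.
  y = -3: RHS = -130 is not a perfect cube.
Continuing the search up to |y| = 45 finds no further solutions beyond those listed.
Collected solutions: (0, -1).

Solutions (with |y| ≤ 45): (0, -1).


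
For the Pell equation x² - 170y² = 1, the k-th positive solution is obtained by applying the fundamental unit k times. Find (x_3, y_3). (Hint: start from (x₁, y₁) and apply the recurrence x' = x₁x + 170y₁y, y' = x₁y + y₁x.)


Step 1: Find the fundamental solution (x₁, y₁) of x² - 170y² = 1.
  Expand √170 as a continued fraction. a₀ = ⌊√170⌋ = 13; iterate m_{k+1} = d_k·a_k − m_k, d_{k+1} = (170 − m_{k+1}²)/d_k, a_{k+1} = ⌊(a₀ + m_{k+1})/d_{k+1}⌋ (starting m₀ = 0, d₀ = 1), with convergents p_k = a_k·p_{k-1} + p_{k-2}, q_k = a_k·q_{k-1} + q_{k-2} (p₋₁ = 1, q₋₁ = 0):
  k = 0: a₀ = 13; p₀/q₀ = 13/1; p₀² − 170·q₀² = 169 − 170 = -1.
  k = 1: m = 13, d = 1, a = ⌊(13 + 13)/1⌋ = 26; p/q = (26·13 + 1)/(26·1 + 0) = 339/26; p² − 170·q² = 114921 − 114920 = 1.
  The first convergent with p² − 170·q² = 1 gives the fundamental solution (x₁, y₁) = (339, 26).
Step 2: Apply the recurrence (x_{n+1}, y_{n+1}) = (x₁x_n + 170y₁y_n, x₁y_n + y₁x_n) repeatedly.
  From (x_1, y_1) = (339, 26): x_2 = 339·339 + 170·26·26 = 229841; y_2 = 339·26 + 26·339 = 17628.
  From (x_2, y_2) = (229841, 17628): x_3 = 339·229841 + 170·26·17628 = 155831859; y_3 = 339·17628 + 26·229841 = 11951758.
Step 3: Verify x_3² - 170·y_3² = 24283568279395881 - 24283568279395880 = 1 (should be 1). ✓

(x_1, y_1) = (339, 26); (x_3, y_3) = (155831859, 11951758).


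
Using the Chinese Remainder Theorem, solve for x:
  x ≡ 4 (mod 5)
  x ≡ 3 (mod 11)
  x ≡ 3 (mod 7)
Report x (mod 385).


Moduli 5, 11, 7 are pairwise coprime; by CRT there is a unique solution modulo M = 5 · 11 · 7 = 385.
Solve pairwise, accumulating the modulus:
  Start with x ≡ 4 (mod 5).
  Combine with x ≡ 3 (mod 11): since gcd(5, 11) = 1, we get a unique residue mod 55.
    Write x = 4 + 5·t and substitute into x ≡ 3 (mod 11): 5·t ≡ 3 − 4 = -1 (mod 11).
    Reduce coefficients mod 11: 5·t ≡ 10 (mod 11).
    The inverse of 5 mod 11 is 9 (since 5·9 = 45 = 4·11 + 1), so t ≡ 9·10 = 90 ≡ 2 (mod 11).
    Then x = 4 + 5·2 = 14, valid modulo lcm(5, 11) = 55: x ≡ 14 (mod 55).
  Combine with x ≡ 3 (mod 7): since gcd(55, 7) = 1, we get a unique residue mod 385.
    Write x = 14 + 55·t and substitute into x ≡ 3 (mod 7): 55·t ≡ 3 − 14 = -11 (mod 7).
    Reduce coefficients mod 7: 6·t ≡ 3 (mod 7).
    The inverse of 6 mod 7 is 6 (since 6·6 = 36 = 5·7 + 1), so t ≡ 6·3 = 18 ≡ 4 (mod 7).
    Then x = 14 + 55·4 = 234, valid modulo lcm(55, 7) = 385: x ≡ 234 (mod 385).
Verify: 234 mod 5 = 4 ✓, 234 mod 11 = 3 ✓, 234 mod 7 = 3 ✓.

x ≡ 234 (mod 385).


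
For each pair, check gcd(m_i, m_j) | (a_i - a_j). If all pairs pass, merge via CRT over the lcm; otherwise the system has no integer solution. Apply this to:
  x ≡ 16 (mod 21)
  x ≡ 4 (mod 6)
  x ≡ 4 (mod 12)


Moduli 21, 6, 12 are not pairwise coprime, so CRT works modulo lcm(m_i) when all pairwise compatibility conditions hold.
Pairwise compatibility: gcd(m_i, m_j) must divide a_i - a_j for every pair.
Merge one congruence at a time:
  Start: x ≡ 16 (mod 21).
  Combine with x ≡ 4 (mod 6): gcd(21, 6) = 3; 4 - 16 = -12, which IS divisible by 3, so compatible.
    Write x = 16 + 21·t and substitute into x ≡ 4 (mod 6): 21·t ≡ 4 − 16 = -12 (mod 6).
    Divide the congruence (and modulus) by g = 3: 7·t ≡ -4 (mod 2).
    Reduce coefficients mod 2: 1·t ≡ 0 (mod 2).
    So t ≡ 0 (mod 2).
    Then x = 16 + 21·0 = 16, valid modulo lcm(21, 6) = 42: x ≡ 16 (mod 42).
  Combine with x ≡ 4 (mod 12): gcd(42, 12) = 6; 4 - 16 = -12, which IS divisible by 6, so compatible.
    Write x = 16 + 42·t and substitute into x ≡ 4 (mod 12): 42·t ≡ 4 − 16 = -12 (mod 12).
    Divide the congruence (and modulus) by g = 6: 7·t ≡ -2 (mod 2).
    Reduce coefficients mod 2: 1·t ≡ 0 (mod 2).
    So t ≡ 0 (mod 2).
    Then x = 16 + 42·0 = 16, valid modulo lcm(42, 12) = 84: x ≡ 16 (mod 84).
Verify: 16 mod 21 = 16, 16 mod 6 = 4, 16 mod 12 = 4.

x ≡ 16 (mod 84).


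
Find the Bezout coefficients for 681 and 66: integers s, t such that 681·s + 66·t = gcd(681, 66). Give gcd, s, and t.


Euclidean algorithm on (681, 66) — divide until remainder is 0:
  681 = 10 · 66 + 21
  66 = 3 · 21 + 3
  21 = 7 · 3 + 0
gcd(681, 66) = 3.
Track Bezout coefficients alongside the remainders: start with r₀ = 681 = a·1 + b·0 (s = 1, t = 0) and r₁ = 66 = a·0 + b·1 (s = 0, t = 1); each new remainder r_{k+1} = r_{k-1} − q_k·r_k inherits s_{k+1} = s_{k-1} − q_k·s_k, t_{k+1} = t_{k-1} − q_k·t_k, so r_k = a·s_k + b·t_k at every step:
  q = 10: r = 21, s = 1 − 10·0 = 1, t = 0 − 10·1 = -10  (check: 681·1 + 66·(-10) = 21)
  q = 3: r = 3, s = 0 − 3·1 = -3, t = 1 − 3·(-10) = 31  (check: 681·(-3) + 66·31 = 3)
The row with r = 3 (the gcd) gives the Bezout coefficients s = -3, t = 31.
Result: 681 · (-3) + 66 · (31) = 3.

gcd(681, 66) = 3; s = -3, t = 31 (check: 681·(-3) + 66·31 = 3).


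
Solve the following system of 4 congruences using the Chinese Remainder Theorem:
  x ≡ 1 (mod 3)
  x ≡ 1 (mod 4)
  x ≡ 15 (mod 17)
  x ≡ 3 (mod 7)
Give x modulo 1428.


Product of moduli M = 3 · 4 · 17 · 7 = 1428.
Merge one congruence at a time:
  Start: x ≡ 1 (mod 3).
  Combine with x ≡ 1 (mod 4); new modulus lcm = 12.
    Write x = 1 + 3·t and substitute into x ≡ 1 (mod 4): 3·t ≡ 1 − 1 = 0 (mod 4).
    The inverse of 3 mod 4 is 3 (since 3·3 = 9 = 2·4 + 1), so t ≡ 3·0 = 0 ≡ 0 (mod 4).
    Then x = 1 + 3·0 = 1, valid modulo lcm(3, 4) = 12: x ≡ 1 (mod 12).
  Combine with x ≡ 15 (mod 17); new modulus lcm = 204.
    Write x = 1 + 12·t and substitute into x ≡ 15 (mod 17): 12·t ≡ 15 − 1 = 14 (mod 17).
    The inverse of 12 mod 17 is 10 (since 12·10 = 120 = 7·17 + 1), so t ≡ 10·14 = 140 ≡ 4 (mod 17).
    Then x = 1 + 12·4 = 49, valid modulo lcm(12, 17) = 204: x ≡ 49 (mod 204).
  Combine with x ≡ 3 (mod 7); new modulus lcm = 1428.
    Write x = 49 + 204·t and substitute into x ≡ 3 (mod 7): 204·t ≡ 3 − 49 = -46 (mod 7).
    Reduce coefficients mod 7: 1·t ≡ 3 (mod 7).
    So t ≡ 3 (mod 7).
    Then x = 49 + 204·3 = 661, valid modulo lcm(204, 7) = 1428: x ≡ 661 (mod 1428).
Verify against each original: 661 mod 3 = 1, 661 mod 4 = 1, 661 mod 17 = 15, 661 mod 7 = 3.

x ≡ 661 (mod 1428).


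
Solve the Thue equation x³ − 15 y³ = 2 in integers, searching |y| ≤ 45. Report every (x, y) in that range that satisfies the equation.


The equation is x³ - 15y³ = 2. For fixed y, x³ = 15·y³ + 2, so a solution requires the RHS to be a perfect cube.
Strategy: iterate y from -45 to 45, compute RHS = 15·y³ + 2, and check whether it is a (positive or negative) perfect cube.
Check small values of y:
  y = 0: RHS = 2 is not a perfect cube.
  y = 1: RHS = 17 is not a perfect cube.
  y = -1: RHS = -13 is not a perfect cube.
  y = 2: RHS = 122 is not a perfect cube.
  y = -2: RHS = -118 is not a perfect cube.
  y = 3: RHS = 407 is not a perfect cube.
  y = -3: RHS = -403 is not a perfect cube.
Continuing the search up to |y| = 45 finds no solutions either.
No (x, y) in the scanned range satisfies the equation.

No integer solutions with |y| ≤ 45.


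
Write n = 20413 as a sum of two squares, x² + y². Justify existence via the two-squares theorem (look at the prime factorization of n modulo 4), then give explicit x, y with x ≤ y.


Step 1: Factor n = 20413 = 137 · 149.
Step 2: Check the mod-4 condition on each prime factor: 137 ≡ 1 (mod 4), exponent 1; 149 ≡ 1 (mod 4), exponent 1.
All primes ≡ 3 (mod 4) appear to even exponent (or don't appear), so by the two-squares theorem n IS expressible as a sum of two squares.
Step 3: Build a representation. Here n = 137 · 149 is a product of primes ≡ 1 (mod 4). Each prime p ≡ 1 (mod 4) is itself a sum of two squares; find a² by testing p − a² for a perfect square:
  137: 137 − 1² = 136, 137 − 2² = 133, 137 − 3² = 128, 137 − 4² = 121 = 11² ⇒ 137 = 4² + 11².
  149: 149 − 1² = 148, 149 − 2² = 145, 149 − 3² = 140, 149 − 4² = 133, 149 − 5² = 124, 149 − 6² = 113, 149 − 7² = 100 = 10² ⇒ 149 = 7² + 10².
  Combine using the Brahmagupta–Fibonacci identity (a² + b²)(c² + d²) = (ac − bd)² + (ad + bc)² = (ac + bd)² + (ad − bc)²:
  137 · 149 = 20413: from (4² + 11²)(7² + 10²), take (4·7 − 11·10, 4·10 + 11·7) = (28 − 110, 40 + 77) = (-82, 117); dropping signs (only squares matter) gives (82, 117); check 82² + 117² = 6724 + 13689 = 20413 ✓.
Step 4: Order so x ≤ y and verify: 82² + 117² = 6724 + 13689 = 20413 = n. ✓

n = 20413 = 82² + 117² (one valid representation with x ≤ y).


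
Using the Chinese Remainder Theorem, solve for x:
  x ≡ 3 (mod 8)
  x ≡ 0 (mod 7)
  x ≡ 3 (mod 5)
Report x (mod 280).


Moduli 8, 7, 5 are pairwise coprime; by CRT there is a unique solution modulo M = 8 · 7 · 5 = 280.
Solve pairwise, accumulating the modulus:
  Start with x ≡ 3 (mod 8).
  Combine with x ≡ 0 (mod 7): since gcd(8, 7) = 1, we get a unique residue mod 56.
    Write x = 3 + 8·t and substitute into x ≡ 0 (mod 7): 8·t ≡ 0 − 3 = -3 (mod 7).
    Reduce coefficients mod 7: 1·t ≡ 4 (mod 7).
    So t ≡ 4 (mod 7).
    Then x = 3 + 8·4 = 35, valid modulo lcm(8, 7) = 56: x ≡ 35 (mod 56).
  Combine with x ≡ 3 (mod 5): since gcd(56, 5) = 1, we get a unique residue mod 280.
    Write x = 35 + 56·t and substitute into x ≡ 3 (mod 5): 56·t ≡ 3 − 35 = -32 (mod 5).
    Reduce coefficients mod 5: 1·t ≡ 3 (mod 5).
    So t ≡ 3 (mod 5).
    Then x = 35 + 56·3 = 203, valid modulo lcm(56, 5) = 280: x ≡ 203 (mod 280).
Verify: 203 mod 8 = 3 ✓, 203 mod 7 = 0 ✓, 203 mod 5 = 3 ✓.

x ≡ 203 (mod 280).


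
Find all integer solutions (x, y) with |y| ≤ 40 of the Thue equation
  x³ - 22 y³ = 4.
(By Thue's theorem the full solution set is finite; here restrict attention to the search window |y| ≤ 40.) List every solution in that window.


The equation is x³ - 22y³ = 4. For fixed y, x³ = 22·y³ + 4, so a solution requires the RHS to be a perfect cube.
Strategy: iterate y from -40 to 40, compute RHS = 22·y³ + 4, and check whether it is a (positive or negative) perfect cube.
Check small values of y:
  y = 0: RHS = 4 is not a perfect cube.
  y = 1: RHS = 26 is not a perfect cube.
  y = -1: RHS = -18 is not a perfect cube.
  y = 2: RHS = 180 is not a perfect cube.
  y = -2: RHS = -172 is not a perfect cube.
  y = 3: RHS = 598 is not a perfect cube.
  y = -3: RHS = -590 is not a perfect cube.
Continuing the search up to |y| = 40 finds no solutions either.
No (x, y) in the scanned range satisfies the equation.

No integer solutions with |y| ≤ 40.


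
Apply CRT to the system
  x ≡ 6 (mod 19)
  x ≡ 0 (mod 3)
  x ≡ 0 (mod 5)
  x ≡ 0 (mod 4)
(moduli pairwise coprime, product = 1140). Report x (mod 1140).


Product of moduli M = 19 · 3 · 5 · 4 = 1140.
Merge one congruence at a time:
  Start: x ≡ 6 (mod 19).
  Combine with x ≡ 0 (mod 3); new modulus lcm = 57.
    Write x = 6 + 19·t and substitute into x ≡ 0 (mod 3): 19·t ≡ 0 − 6 = -6 (mod 3).
    Reduce coefficients mod 3: 1·t ≡ 0 (mod 3).
    So t ≡ 0 (mod 3).
    Then x = 6 + 19·0 = 6, valid modulo lcm(19, 3) = 57: x ≡ 6 (mod 57).
  Combine with x ≡ 0 (mod 5); new modulus lcm = 285.
    Write x = 6 + 57·t and substitute into x ≡ 0 (mod 5): 57·t ≡ 0 − 6 = -6 (mod 5).
    Reduce coefficients mod 5: 2·t ≡ 4 (mod 5).
    The inverse of 2 mod 5 is 3 (since 2·3 = 6 = 1·5 + 1), so t ≡ 3·4 = 12 ≡ 2 (mod 5).
    Then x = 6 + 57·2 = 120, valid modulo lcm(57, 5) = 285: x ≡ 120 (mod 285).
  Combine with x ≡ 0 (mod 4); new modulus lcm = 1140.
    Write x = 120 + 285·t and substitute into x ≡ 0 (mod 4): 285·t ≡ 0 − 120 = -120 (mod 4).
    Reduce coefficients mod 4: 1·t ≡ 0 (mod 4).
    So t ≡ 0 (mod 4).
    Then x = 120 + 285·0 = 120, valid modulo lcm(285, 4) = 1140: x ≡ 120 (mod 1140).
Verify against each original: 120 mod 19 = 6, 120 mod 3 = 0, 120 mod 5 = 0, 120 mod 4 = 0.

x ≡ 120 (mod 1140).


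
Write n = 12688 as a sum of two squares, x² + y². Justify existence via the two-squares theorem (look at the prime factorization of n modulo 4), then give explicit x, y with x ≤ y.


Step 1: Factor n = 12688 = 2^4 · 13 · 61.
Step 2: Check the mod-4 condition on each prime factor: 2 = 2 (special); 13 ≡ 1 (mod 4), exponent 1; 61 ≡ 1 (mod 4), exponent 1.
All primes ≡ 3 (mod 4) appear to even exponent (or don't appear), so by the two-squares theorem n IS expressible as a sum of two squares.
Step 3: Build a representation. Group n = k² · m with k = 4 and m = 13 · 61 = 793 (a product of primes ≡ 1 (mod 4)); a representation of m scales to one of n via (k·x)² + (k·y)² = k²(x² + y²). Each prime p ≡ 1 (mod 4) is itself a sum of two squares; find a² by testing p − a² for a perfect square:
  13: 13 − 1² = 12, 13 − 2² = 9 = 3² ⇒ 13 = 2² + 3².
  61: 61 − 1² = 60, 61 − 2² = 57, 61 − 3² = 52, 61 − 4² = 45, 61 − 5² = 36 = 6² ⇒ 61 = 5² + 6².
  Combine using the Brahmagupta–Fibonacci identity (a² + b²)(c² + d²) = (ac − bd)² + (ad + bc)² = (ac + bd)² + (ad − bc)²:
  13 · 61 = 793: from (2² + 3²)(5² + 6²), take (2·5 − 3·6, 2·6 + 3·5) = (10 − 18, 12 + 15) = (-8, 27); dropping signs (only squares matter) gives (8, 27); check 8² + 27² = 64 + 729 = 793 ✓.
  Scale by k = 4: (4·8, 4·27) = (32, 108).
Step 4: Order so x ≤ y and verify: 32² + 108² = 1024 + 11664 = 12688 = n. ✓

n = 12688 = 32² + 108² (one valid representation with x ≤ y).


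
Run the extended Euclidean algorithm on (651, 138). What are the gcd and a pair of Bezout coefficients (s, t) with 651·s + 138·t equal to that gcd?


Euclidean algorithm on (651, 138) — divide until remainder is 0:
  651 = 4 · 138 + 99
  138 = 1 · 99 + 39
  99 = 2 · 39 + 21
  39 = 1 · 21 + 18
  21 = 1 · 18 + 3
  18 = 6 · 3 + 0
gcd(651, 138) = 3.
Track Bezout coefficients alongside the remainders: start with r₀ = 651 = a·1 + b·0 (s = 1, t = 0) and r₁ = 138 = a·0 + b·1 (s = 0, t = 1); each new remainder r_{k+1} = r_{k-1} − q_k·r_k inherits s_{k+1} = s_{k-1} − q_k·s_k, t_{k+1} = t_{k-1} − q_k·t_k, so r_k = a·s_k + b·t_k at every step:
  q = 4: r = 99, s = 1 − 4·0 = 1, t = 0 − 4·1 = -4  (check: 651·1 + 138·(-4) = 99)
  q = 1: r = 39, s = 0 − 1·1 = -1, t = 1 − 1·(-4) = 5  (check: 651·(-1) + 138·5 = 39)
  q = 2: r = 21, s = 1 − 2·(-1) = 3, t = -4 − 2·5 = -14  (check: 651·3 + 138·(-14) = 21)
  q = 1: r = 18, s = -1 − 1·3 = -4, t = 5 − 1·(-14) = 19  (check: 651·(-4) + 138·19 = 18)
  q = 1: r = 3, s = 3 − 1·(-4) = 7, t = -14 − 1·19 = -33  (check: 651·7 + 138·(-33) = 3)
The row with r = 3 (the gcd) gives the Bezout coefficients s = 7, t = -33.
Result: 651 · (7) + 138 · (-33) = 3.

gcd(651, 138) = 3; s = 7, t = -33 (check: 651·7 + 138·(-33) = 3).


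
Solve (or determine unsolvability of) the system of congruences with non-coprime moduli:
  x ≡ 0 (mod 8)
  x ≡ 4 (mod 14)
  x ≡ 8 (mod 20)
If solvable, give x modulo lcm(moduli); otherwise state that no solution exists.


Moduli 8, 14, 20 are not pairwise coprime, so CRT works modulo lcm(m_i) when all pairwise compatibility conditions hold.
Pairwise compatibility: gcd(m_i, m_j) must divide a_i - a_j for every pair.
Merge one congruence at a time:
  Start: x ≡ 0 (mod 8).
  Combine with x ≡ 4 (mod 14): gcd(8, 14) = 2; 4 - 0 = 4, which IS divisible by 2, so compatible.
    Write x = 0 + 8·t and substitute into x ≡ 4 (mod 14): 8·t ≡ 4 − 0 = 4 (mod 14).
    Divide the congruence (and modulus) by g = 2: 4·t ≡ 2 (mod 7).
    The inverse of 4 mod 7 is 2 (since 4·2 = 8 = 1·7 + 1), so t ≡ 2·2 = 4 ≡ 4 (mod 7).
    Then x = 0 + 8·4 = 32, valid modulo lcm(8, 14) = 56: x ≡ 32 (mod 56).
  Combine with x ≡ 8 (mod 20): gcd(56, 20) = 4; 8 - 32 = -24, which IS divisible by 4, so compatible.
    Write x = 32 + 56·t and substitute into x ≡ 8 (mod 20): 56·t ≡ 8 − 32 = -24 (mod 20).
    Divide the congruence (and modulus) by g = 4: 14·t ≡ -6 (mod 5).
    Reduce coefficients mod 5: 4·t ≡ 4 (mod 5).
    The inverse of 4 mod 5 is 4 (since 4·4 = 16 = 3·5 + 1), so t ≡ 4·4 = 16 ≡ 1 (mod 5).
    Then x = 32 + 56·1 = 88, valid modulo lcm(56, 20) = 280: x ≡ 88 (mod 280).
Verify: 88 mod 8 = 0, 88 mod 14 = 4, 88 mod 20 = 8.

x ≡ 88 (mod 280).


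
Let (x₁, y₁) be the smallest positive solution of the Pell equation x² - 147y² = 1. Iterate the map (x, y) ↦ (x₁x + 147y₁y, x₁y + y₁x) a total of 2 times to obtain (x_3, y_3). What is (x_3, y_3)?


Step 1: Find the fundamental solution (x₁, y₁) of x² - 147y² = 1.
  Expand √147 as a continued fraction. a₀ = ⌊√147⌋ = 12; iterate m_{k+1} = d_k·a_k − m_k, d_{k+1} = (147 − m_{k+1}²)/d_k, a_{k+1} = ⌊(a₀ + m_{k+1})/d_{k+1}⌋ (starting m₀ = 0, d₀ = 1), with convergents p_k = a_k·p_{k-1} + p_{k-2}, q_k = a_k·q_{k-1} + q_{k-2} (p₋₁ = 1, q₋₁ = 0):
  k = 0: a₀ = 12; p₀/q₀ = 12/1; p₀² − 147·q₀² = 144 − 147 = -3.
  k = 1: m = 12, d = 3, a = ⌊(12 + 12)/3⌋ = 8; p/q = (8·12 + 1)/(8·1 + 0) = 97/8; p² − 147·q² = 9409 − 9408 = 1.
  The first convergent with p² − 147·q² = 1 gives the fundamental solution (x₁, y₁) = (97, 8).
Step 2: Apply the recurrence (x_{n+1}, y_{n+1}) = (x₁x_n + 147y₁y_n, x₁y_n + y₁x_n) repeatedly.
  From (x_1, y_1) = (97, 8): x_2 = 97·97 + 147·8·8 = 18817; y_2 = 97·8 + 8·97 = 1552.
  From (x_2, y_2) = (18817, 1552): x_3 = 97·18817 + 147·8·1552 = 3650401; y_3 = 97·1552 + 8·18817 = 301080.
Step 3: Verify x_3² - 147·y_3² = 13325427460801 - 13325427460800 = 1 (should be 1). ✓

(x_1, y_1) = (97, 8); (x_3, y_3) = (3650401, 301080).


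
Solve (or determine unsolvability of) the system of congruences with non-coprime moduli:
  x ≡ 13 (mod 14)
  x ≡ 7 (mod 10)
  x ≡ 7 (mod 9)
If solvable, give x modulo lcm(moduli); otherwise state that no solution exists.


Moduli 14, 10, 9 are not pairwise coprime, so CRT works modulo lcm(m_i) when all pairwise compatibility conditions hold.
Pairwise compatibility: gcd(m_i, m_j) must divide a_i - a_j for every pair.
Merge one congruence at a time:
  Start: x ≡ 13 (mod 14).
  Combine with x ≡ 7 (mod 10): gcd(14, 10) = 2; 7 - 13 = -6, which IS divisible by 2, so compatible.
    Write x = 13 + 14·t and substitute into x ≡ 7 (mod 10): 14·t ≡ 7 − 13 = -6 (mod 10).
    Divide the congruence (and modulus) by g = 2: 7·t ≡ -3 (mod 5).
    Reduce coefficients mod 5: 2·t ≡ 2 (mod 5).
    The inverse of 2 mod 5 is 3 (since 2·3 = 6 = 1·5 + 1), so t ≡ 3·2 = 6 ≡ 1 (mod 5).
    Then x = 13 + 14·1 = 27, valid modulo lcm(14, 10) = 70: x ≡ 27 (mod 70).
  Combine with x ≡ 7 (mod 9): gcd(70, 9) = 1; 7 - 27 = -20, which IS divisible by 1, so compatible.
    Write x = 27 + 70·t and substitute into x ≡ 7 (mod 9): 70·t ≡ 7 − 27 = -20 (mod 9).
    Reduce coefficients mod 9: 7·t ≡ 7 (mod 9).
    The inverse of 7 mod 9 is 4 (since 7·4 = 28 = 3·9 + 1), so t ≡ 4·7 = 28 ≡ 1 (mod 9).
    Then x = 27 + 70·1 = 97, valid modulo lcm(70, 9) = 630: x ≡ 97 (mod 630).
Verify: 97 mod 14 = 13, 97 mod 10 = 7, 97 mod 9 = 7.

x ≡ 97 (mod 630).


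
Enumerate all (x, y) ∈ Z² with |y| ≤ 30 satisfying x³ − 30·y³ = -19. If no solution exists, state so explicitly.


The equation is x³ - 30y³ = -19. For fixed y, x³ = 30·y³ − 19, so a solution requires the RHS to be a perfect cube.
Strategy: iterate y from -30 to 30, compute RHS = 30·y³ − 19, and check whether it is a (positive or negative) perfect cube.
Check small values of y:
  y = 0: RHS = -19 is not a perfect cube.
  y = 1: RHS = 11 is not a perfect cube.
  y = -1: RHS = -49 is not a perfect cube.
  y = 2: RHS = 221 is not a perfect cube.
  y = -2: RHS = -259 is not a perfect cube.
  y = 3: RHS = 791 is not a perfect cube.
  y = -3: RHS = -829 is not a perfect cube.
Continuing the search up to |y| = 30 finds no solutions either.
No (x, y) in the scanned range satisfies the equation.

No integer solutions with |y| ≤ 30.


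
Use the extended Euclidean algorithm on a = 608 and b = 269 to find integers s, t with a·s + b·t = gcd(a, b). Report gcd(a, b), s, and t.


Euclidean algorithm on (608, 269) — divide until remainder is 0:
  608 = 2 · 269 + 70
  269 = 3 · 70 + 59
  70 = 1 · 59 + 11
  59 = 5 · 11 + 4
  11 = 2 · 4 + 3
  4 = 1 · 3 + 1
  3 = 3 · 1 + 0
gcd(608, 269) = 1.
Track Bezout coefficients alongside the remainders: start with r₀ = 608 = a·1 + b·0 (s = 1, t = 0) and r₁ = 269 = a·0 + b·1 (s = 0, t = 1); each new remainder r_{k+1} = r_{k-1} − q_k·r_k inherits s_{k+1} = s_{k-1} − q_k·s_k, t_{k+1} = t_{k-1} − q_k·t_k, so r_k = a·s_k + b·t_k at every step:
  q = 2: r = 70, s = 1 − 2·0 = 1, t = 0 − 2·1 = -2  (check: 608·1 + 269·(-2) = 70)
  q = 3: r = 59, s = 0 − 3·1 = -3, t = 1 − 3·(-2) = 7  (check: 608·(-3) + 269·7 = 59)
  q = 1: r = 11, s = 1 − 1·(-3) = 4, t = -2 − 1·7 = -9  (check: 608·4 + 269·(-9) = 11)
  q = 5: r = 4, s = -3 − 5·4 = -23, t = 7 − 5·(-9) = 52  (check: 608·(-23) + 269·52 = 4)
  q = 2: r = 3, s = 4 − 2·(-23) = 50, t = -9 − 2·52 = -113  (check: 608·50 + 269·(-113) = 3)
  q = 1: r = 1, s = -23 − 1·50 = -73, t = 52 − 1·(-113) = 165  (check: 608·(-73) + 269·165 = 1)
The row with r = 1 (the gcd) gives the Bezout coefficients s = -73, t = 165.
Result: 608 · (-73) + 269 · (165) = 1.

gcd(608, 269) = 1; s = -73, t = 165 (check: 608·(-73) + 269·165 = 1).


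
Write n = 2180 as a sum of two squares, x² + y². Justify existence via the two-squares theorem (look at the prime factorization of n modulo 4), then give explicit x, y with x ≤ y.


Step 1: Factor n = 2180 = 2^2 · 5 · 109.
Step 2: Check the mod-4 condition on each prime factor: 2 = 2 (special); 5 ≡ 1 (mod 4), exponent 1; 109 ≡ 1 (mod 4), exponent 1.
All primes ≡ 3 (mod 4) appear to even exponent (or don't appear), so by the two-squares theorem n IS expressible as a sum of two squares.
Step 3: Build a representation. Group n = k² · m with k = 2 and m = 5 · 109 = 545 (a product of primes ≡ 1 (mod 4)); a representation of m scales to one of n via (k·x)² + (k·y)² = k²(x² + y²). Each prime p ≡ 1 (mod 4) is itself a sum of two squares; find a² by testing p − a² for a perfect square:
  5: 5 − 1² = 4 = 2² ⇒ 5 = 1² + 2².
  109: 109 − 1² = 108, 109 − 2² = 105, 109 − 3² = 100 = 10² ⇒ 109 = 3² + 10².
  Combine using the Brahmagupta–Fibonacci identity (a² + b²)(c² + d²) = (ac − bd)² + (ad + bc)² = (ac + bd)² + (ad − bc)²:
  5 · 109 = 545: from (1² + 2²)(3² + 10²), take (1·3 − 2·10, 1·10 + 2·3) = (3 − 20, 10 + 6) = (-17, 16); dropping signs (only squares matter) gives (17, 16); check 17² + 16² = 289 + 256 = 545 ✓.
  Scale by k = 2: (2·17, 2·16) = (34, 32).
Step 4: Order so x ≤ y and verify: 32² + 34² = 1024 + 1156 = 2180 = n. ✓

n = 2180 = 32² + 34² (one valid representation with x ≤ y).


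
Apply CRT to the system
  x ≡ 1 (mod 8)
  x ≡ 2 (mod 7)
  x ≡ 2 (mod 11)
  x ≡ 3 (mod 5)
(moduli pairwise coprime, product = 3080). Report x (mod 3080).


Product of moduli M = 8 · 7 · 11 · 5 = 3080.
Merge one congruence at a time:
  Start: x ≡ 1 (mod 8).
  Combine with x ≡ 2 (mod 7); new modulus lcm = 56.
    Write x = 1 + 8·t and substitute into x ≡ 2 (mod 7): 8·t ≡ 2 − 1 = 1 (mod 7).
    Reduce coefficients mod 7: 1·t ≡ 1 (mod 7).
    So t ≡ 1 (mod 7).
    Then x = 1 + 8·1 = 9, valid modulo lcm(8, 7) = 56: x ≡ 9 (mod 56).
  Combine with x ≡ 2 (mod 11); new modulus lcm = 616.
    Write x = 9 + 56·t and substitute into x ≡ 2 (mod 11): 56·t ≡ 2 − 9 = -7 (mod 11).
    Reduce coefficients mod 11: 1·t ≡ 4 (mod 11).
    So t ≡ 4 (mod 11).
    Then x = 9 + 56·4 = 233, valid modulo lcm(56, 11) = 616: x ≡ 233 (mod 616).
  Combine with x ≡ 3 (mod 5); new modulus lcm = 3080.
    Write x = 233 + 616·t and substitute into x ≡ 3 (mod 5): 616·t ≡ 3 − 233 = -230 (mod 5).
    Reduce coefficients mod 5: 1·t ≡ 0 (mod 5).
    So t ≡ 0 (mod 5).
    Then x = 233 + 616·0 = 233, valid modulo lcm(616, 5) = 3080: x ≡ 233 (mod 3080).
Verify against each original: 233 mod 8 = 1, 233 mod 7 = 2, 233 mod 11 = 2, 233 mod 5 = 3.

x ≡ 233 (mod 3080).


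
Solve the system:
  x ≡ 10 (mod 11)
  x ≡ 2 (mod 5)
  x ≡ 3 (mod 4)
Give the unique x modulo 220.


Moduli 11, 5, 4 are pairwise coprime; by CRT there is a unique solution modulo M = 11 · 5 · 4 = 220.
Solve pairwise, accumulating the modulus:
  Start with x ≡ 10 (mod 11).
  Combine with x ≡ 2 (mod 5): since gcd(11, 5) = 1, we get a unique residue mod 55.
    Write x = 10 + 11·t and substitute into x ≡ 2 (mod 5): 11·t ≡ 2 − 10 = -8 (mod 5).
    Reduce coefficients mod 5: 1·t ≡ 2 (mod 5).
    So t ≡ 2 (mod 5).
    Then x = 10 + 11·2 = 32, valid modulo lcm(11, 5) = 55: x ≡ 32 (mod 55).
  Combine with x ≡ 3 (mod 4): since gcd(55, 4) = 1, we get a unique residue mod 220.
    Write x = 32 + 55·t and substitute into x ≡ 3 (mod 4): 55·t ≡ 3 − 32 = -29 (mod 4).
    Reduce coefficients mod 4: 3·t ≡ 3 (mod 4).
    The inverse of 3 mod 4 is 3 (since 3·3 = 9 = 2·4 + 1), so t ≡ 3·3 = 9 ≡ 1 (mod 4).
    Then x = 32 + 55·1 = 87, valid modulo lcm(55, 4) = 220: x ≡ 87 (mod 220).
Verify: 87 mod 11 = 10 ✓, 87 mod 5 = 2 ✓, 87 mod 4 = 3 ✓.

x ≡ 87 (mod 220).


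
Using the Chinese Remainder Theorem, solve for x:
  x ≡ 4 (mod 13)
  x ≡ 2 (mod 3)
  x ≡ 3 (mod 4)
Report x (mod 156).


Moduli 13, 3, 4 are pairwise coprime; by CRT there is a unique solution modulo M = 13 · 3 · 4 = 156.
Solve pairwise, accumulating the modulus:
  Start with x ≡ 4 (mod 13).
  Combine with x ≡ 2 (mod 3): since gcd(13, 3) = 1, we get a unique residue mod 39.
    Write x = 4 + 13·t and substitute into x ≡ 2 (mod 3): 13·t ≡ 2 − 4 = -2 (mod 3).
    Reduce coefficients mod 3: 1·t ≡ 1 (mod 3).
    So t ≡ 1 (mod 3).
    Then x = 4 + 13·1 = 17, valid modulo lcm(13, 3) = 39: x ≡ 17 (mod 39).
  Combine with x ≡ 3 (mod 4): since gcd(39, 4) = 1, we get a unique residue mod 156.
    Write x = 17 + 39·t and substitute into x ≡ 3 (mod 4): 39·t ≡ 3 − 17 = -14 (mod 4).
    Reduce coefficients mod 4: 3·t ≡ 2 (mod 4).
    The inverse of 3 mod 4 is 3 (since 3·3 = 9 = 2·4 + 1), so t ≡ 3·2 = 6 ≡ 2 (mod 4).
    Then x = 17 + 39·2 = 95, valid modulo lcm(39, 4) = 156: x ≡ 95 (mod 156).
Verify: 95 mod 13 = 4 ✓, 95 mod 3 = 2 ✓, 95 mod 4 = 3 ✓.

x ≡ 95 (mod 156).


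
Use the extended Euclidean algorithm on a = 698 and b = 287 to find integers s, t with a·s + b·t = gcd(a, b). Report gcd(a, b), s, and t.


Euclidean algorithm on (698, 287) — divide until remainder is 0:
  698 = 2 · 287 + 124
  287 = 2 · 124 + 39
  124 = 3 · 39 + 7
  39 = 5 · 7 + 4
  7 = 1 · 4 + 3
  4 = 1 · 3 + 1
  3 = 3 · 1 + 0
gcd(698, 287) = 1.
Track Bezout coefficients alongside the remainders: start with r₀ = 698 = a·1 + b·0 (s = 1, t = 0) and r₁ = 287 = a·0 + b·1 (s = 0, t = 1); each new remainder r_{k+1} = r_{k-1} − q_k·r_k inherits s_{k+1} = s_{k-1} − q_k·s_k, t_{k+1} = t_{k-1} − q_k·t_k, so r_k = a·s_k + b·t_k at every step:
  q = 2: r = 124, s = 1 − 2·0 = 1, t = 0 − 2·1 = -2  (check: 698·1 + 287·(-2) = 124)
  q = 2: r = 39, s = 0 − 2·1 = -2, t = 1 − 2·(-2) = 5  (check: 698·(-2) + 287·5 = 39)
  q = 3: r = 7, s = 1 − 3·(-2) = 7, t = -2 − 3·5 = -17  (check: 698·7 + 287·(-17) = 7)
  q = 5: r = 4, s = -2 − 5·7 = -37, t = 5 − 5·(-17) = 90  (check: 698·(-37) + 287·90 = 4)
  q = 1: r = 3, s = 7 − 1·(-37) = 44, t = -17 − 1·90 = -107  (check: 698·44 + 287·(-107) = 3)
  q = 1: r = 1, s = -37 − 1·44 = -81, t = 90 − 1·(-107) = 197  (check: 698·(-81) + 287·197 = 1)
The row with r = 1 (the gcd) gives the Bezout coefficients s = -81, t = 197.
Result: 698 · (-81) + 287 · (197) = 1.

gcd(698, 287) = 1; s = -81, t = 197 (check: 698·(-81) + 287·197 = 1).


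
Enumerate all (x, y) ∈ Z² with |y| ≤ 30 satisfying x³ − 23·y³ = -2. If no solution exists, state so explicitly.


The equation is x³ - 23y³ = -2. For fixed y, x³ = 23·y³ − 2, so a solution requires the RHS to be a perfect cube.
Strategy: iterate y from -30 to 30, compute RHS = 23·y³ − 2, and check whether it is a (positive or negative) perfect cube.
Check small values of y:
  y = 0: RHS = -2 is not a perfect cube.
  y = 1: RHS = 21 is not a perfect cube.
  y = -1: RHS = -25 is not a perfect cube.
  y = 2: RHS = 182 is not a perfect cube.
  y = -2: RHS = -186 is not a perfect cube.
  y = 3: RHS = 619 is not a perfect cube.
  y = -3: RHS = -623 is not a perfect cube.
Continuing the search up to |y| = 30 finds no solutions either.
No (x, y) in the scanned range satisfies the equation.

No integer solutions with |y| ≤ 30.


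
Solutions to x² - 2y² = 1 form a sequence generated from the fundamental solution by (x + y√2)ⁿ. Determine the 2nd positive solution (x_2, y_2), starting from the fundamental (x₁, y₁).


Step 1: Find the fundamental solution (x₁, y₁) of x² - 2y² = 1.
  Expand √2 as a continued fraction. a₀ = ⌊√2⌋ = 1; iterate m_{k+1} = d_k·a_k − m_k, d_{k+1} = (2 − m_{k+1}²)/d_k, a_{k+1} = ⌊(a₀ + m_{k+1})/d_{k+1}⌋ (starting m₀ = 0, d₀ = 1), with convergents p_k = a_k·p_{k-1} + p_{k-2}, q_k = a_k·q_{k-1} + q_{k-2} (p₋₁ = 1, q₋₁ = 0):
  k = 0: a₀ = 1; p₀/q₀ = 1/1; p₀² − 2·q₀² = 1 − 2 = -1.
  k = 1: m = 1, d = 1, a = ⌊(1 + 1)/1⌋ = 2; p/q = (2·1 + 1)/(2·1 + 0) = 3/2; p² − 2·q² = 9 − 8 = 1.
  The first convergent with p² − 2·q² = 1 gives the fundamental solution (x₁, y₁) = (3, 2).
Step 2: Apply the recurrence (x_{n+1}, y_{n+1}) = (x₁x_n + 2y₁y_n, x₁y_n + y₁x_n) repeatedly.
  From (x_1, y_1) = (3, 2): x_2 = 3·3 + 2·2·2 = 17; y_2 = 3·2 + 2·3 = 12.
Step 3: Verify x_2² - 2·y_2² = 289 - 288 = 1 (should be 1). ✓

(x_1, y_1) = (3, 2); (x_2, y_2) = (17, 12).


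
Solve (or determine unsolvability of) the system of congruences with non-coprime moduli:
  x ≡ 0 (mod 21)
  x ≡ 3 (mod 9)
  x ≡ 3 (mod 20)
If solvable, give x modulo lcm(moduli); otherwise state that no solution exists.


Moduli 21, 9, 20 are not pairwise coprime, so CRT works modulo lcm(m_i) when all pairwise compatibility conditions hold.
Pairwise compatibility: gcd(m_i, m_j) must divide a_i - a_j for every pair.
Merge one congruence at a time:
  Start: x ≡ 0 (mod 21).
  Combine with x ≡ 3 (mod 9): gcd(21, 9) = 3; 3 - 0 = 3, which IS divisible by 3, so compatible.
    Write x = 0 + 21·t and substitute into x ≡ 3 (mod 9): 21·t ≡ 3 − 0 = 3 (mod 9).
    Divide the congruence (and modulus) by g = 3: 7·t ≡ 1 (mod 3).
    Reduce coefficients mod 3: 1·t ≡ 1 (mod 3).
    So t ≡ 1 (mod 3).
    Then x = 0 + 21·1 = 21, valid modulo lcm(21, 9) = 63: x ≡ 21 (mod 63).
  Combine with x ≡ 3 (mod 20): gcd(63, 20) = 1; 3 - 21 = -18, which IS divisible by 1, so compatible.
    Write x = 21 + 63·t and substitute into x ≡ 3 (mod 20): 63·t ≡ 3 − 21 = -18 (mod 20).
    Reduce coefficients mod 20: 3·t ≡ 2 (mod 20).
    The inverse of 3 mod 20 is 7 (since 3·7 = 21 = 1·20 + 1), so t ≡ 7·2 = 14 ≡ 14 (mod 20).
    Then x = 21 + 63·14 = 903, valid modulo lcm(63, 20) = 1260: x ≡ 903 (mod 1260).
Verify: 903 mod 21 = 0, 903 mod 9 = 3, 903 mod 20 = 3.

x ≡ 903 (mod 1260).
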